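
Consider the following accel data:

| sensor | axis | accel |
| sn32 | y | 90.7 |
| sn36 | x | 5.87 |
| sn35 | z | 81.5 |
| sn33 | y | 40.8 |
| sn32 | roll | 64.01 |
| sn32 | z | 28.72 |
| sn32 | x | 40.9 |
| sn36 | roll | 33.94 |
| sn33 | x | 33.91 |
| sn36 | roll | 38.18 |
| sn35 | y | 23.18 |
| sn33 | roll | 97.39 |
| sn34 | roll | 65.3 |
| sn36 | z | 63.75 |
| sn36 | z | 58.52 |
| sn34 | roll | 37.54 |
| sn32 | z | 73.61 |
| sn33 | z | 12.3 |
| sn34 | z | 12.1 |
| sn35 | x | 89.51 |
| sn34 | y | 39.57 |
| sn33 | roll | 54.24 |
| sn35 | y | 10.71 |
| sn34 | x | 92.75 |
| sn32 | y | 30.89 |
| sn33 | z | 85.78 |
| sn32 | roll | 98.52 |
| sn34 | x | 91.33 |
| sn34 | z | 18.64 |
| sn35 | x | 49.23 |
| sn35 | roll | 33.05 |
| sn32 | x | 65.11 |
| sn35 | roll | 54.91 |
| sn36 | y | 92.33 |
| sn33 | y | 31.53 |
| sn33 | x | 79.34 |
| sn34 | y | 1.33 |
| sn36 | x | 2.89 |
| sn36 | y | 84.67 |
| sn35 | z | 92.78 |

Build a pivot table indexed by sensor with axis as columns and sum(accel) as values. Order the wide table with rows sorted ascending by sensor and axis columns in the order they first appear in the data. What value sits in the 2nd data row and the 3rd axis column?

With rows sorted ascending by sensor, row 2 is sensor=sn33. axis columns in first-appearance order: y, x, z, roll; column 3 is z.
Long rows with sensor=sn33, axis=z: 12.3 + 85.78 = 98.08.

98.08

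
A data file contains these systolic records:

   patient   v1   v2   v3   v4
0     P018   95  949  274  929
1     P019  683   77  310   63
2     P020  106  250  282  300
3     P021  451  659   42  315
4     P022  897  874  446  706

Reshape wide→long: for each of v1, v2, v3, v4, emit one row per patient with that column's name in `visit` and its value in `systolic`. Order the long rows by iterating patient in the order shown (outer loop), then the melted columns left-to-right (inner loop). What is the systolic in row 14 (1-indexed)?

659

20 rows total (5 × 4). Row 14: index ⌊(14-1)/4⌋ = 3 into patient → P021; (14-1) mod 4 = 1 into the melted columns → v2.
So row 14 is (P021, v2, 659); systolic = 659.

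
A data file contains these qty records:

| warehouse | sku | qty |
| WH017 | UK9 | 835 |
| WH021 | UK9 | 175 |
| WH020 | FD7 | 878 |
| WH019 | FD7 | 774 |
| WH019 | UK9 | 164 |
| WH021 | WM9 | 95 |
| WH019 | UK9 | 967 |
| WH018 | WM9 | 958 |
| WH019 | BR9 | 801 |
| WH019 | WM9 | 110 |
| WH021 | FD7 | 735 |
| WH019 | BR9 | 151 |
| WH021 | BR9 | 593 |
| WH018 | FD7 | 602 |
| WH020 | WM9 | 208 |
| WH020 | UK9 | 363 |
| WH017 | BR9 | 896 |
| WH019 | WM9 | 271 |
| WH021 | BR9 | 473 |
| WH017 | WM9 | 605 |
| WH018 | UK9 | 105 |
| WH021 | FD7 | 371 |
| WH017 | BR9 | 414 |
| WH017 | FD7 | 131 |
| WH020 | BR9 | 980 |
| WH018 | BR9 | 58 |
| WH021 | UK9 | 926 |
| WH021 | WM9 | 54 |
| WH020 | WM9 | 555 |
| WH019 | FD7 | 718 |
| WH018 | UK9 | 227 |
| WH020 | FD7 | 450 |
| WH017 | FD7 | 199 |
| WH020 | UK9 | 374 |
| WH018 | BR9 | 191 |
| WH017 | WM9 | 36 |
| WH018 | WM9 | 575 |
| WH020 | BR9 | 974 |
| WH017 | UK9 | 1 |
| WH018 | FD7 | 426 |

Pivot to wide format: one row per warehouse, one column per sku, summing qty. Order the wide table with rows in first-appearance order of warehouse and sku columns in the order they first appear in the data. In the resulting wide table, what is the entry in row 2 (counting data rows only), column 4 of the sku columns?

With rows in first-appearance order of warehouse, row 2 is warehouse=WH021. sku columns in first-appearance order: UK9, FD7, WM9, BR9; column 4 is BR9.
Long rows with warehouse=WH021, sku=BR9: 593 + 473 = 1066.

1066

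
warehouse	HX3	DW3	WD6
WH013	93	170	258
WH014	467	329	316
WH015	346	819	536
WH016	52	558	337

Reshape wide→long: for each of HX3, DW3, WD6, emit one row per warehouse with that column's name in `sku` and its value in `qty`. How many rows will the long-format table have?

4 warehouse values × 3 melted columns = 12 rows.

12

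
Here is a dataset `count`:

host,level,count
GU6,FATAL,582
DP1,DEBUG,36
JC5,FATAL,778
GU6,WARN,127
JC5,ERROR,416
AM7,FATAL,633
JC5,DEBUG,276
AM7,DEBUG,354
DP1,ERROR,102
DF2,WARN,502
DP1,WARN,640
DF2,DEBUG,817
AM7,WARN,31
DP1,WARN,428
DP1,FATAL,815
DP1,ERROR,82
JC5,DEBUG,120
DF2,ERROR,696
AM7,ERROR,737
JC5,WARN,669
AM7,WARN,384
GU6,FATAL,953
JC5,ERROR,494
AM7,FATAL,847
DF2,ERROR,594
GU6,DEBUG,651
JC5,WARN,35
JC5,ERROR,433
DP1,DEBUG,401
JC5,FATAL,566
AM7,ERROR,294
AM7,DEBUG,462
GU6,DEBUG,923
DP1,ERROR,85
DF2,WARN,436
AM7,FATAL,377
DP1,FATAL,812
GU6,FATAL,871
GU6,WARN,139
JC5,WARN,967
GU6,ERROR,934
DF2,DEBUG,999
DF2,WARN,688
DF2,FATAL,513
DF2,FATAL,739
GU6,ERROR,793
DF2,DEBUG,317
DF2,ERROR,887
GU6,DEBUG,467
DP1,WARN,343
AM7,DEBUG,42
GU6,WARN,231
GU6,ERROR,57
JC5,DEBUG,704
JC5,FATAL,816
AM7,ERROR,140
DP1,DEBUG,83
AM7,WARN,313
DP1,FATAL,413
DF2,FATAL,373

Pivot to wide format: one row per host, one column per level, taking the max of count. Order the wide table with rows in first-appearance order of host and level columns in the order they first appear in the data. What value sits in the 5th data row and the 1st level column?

With rows in first-appearance order of host, row 5 is host=DF2. level columns in first-appearance order: FATAL, DEBUG, WARN, ERROR; column 1 is FATAL.
Long rows with host=DF2, level=FATAL: max(513, 739, 373) = 739.

739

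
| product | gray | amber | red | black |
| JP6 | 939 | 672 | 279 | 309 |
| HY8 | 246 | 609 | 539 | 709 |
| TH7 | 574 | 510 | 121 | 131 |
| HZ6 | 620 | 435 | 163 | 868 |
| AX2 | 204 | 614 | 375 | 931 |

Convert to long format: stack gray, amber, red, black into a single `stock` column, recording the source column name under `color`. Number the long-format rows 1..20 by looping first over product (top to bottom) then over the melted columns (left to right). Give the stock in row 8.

20 rows total (5 × 4). Row 8: index ⌊(8-1)/4⌋ = 1 into product → HY8; (8-1) mod 4 = 3 into the melted columns → black.
So row 8 is (HY8, black, 709); stock = 709.

709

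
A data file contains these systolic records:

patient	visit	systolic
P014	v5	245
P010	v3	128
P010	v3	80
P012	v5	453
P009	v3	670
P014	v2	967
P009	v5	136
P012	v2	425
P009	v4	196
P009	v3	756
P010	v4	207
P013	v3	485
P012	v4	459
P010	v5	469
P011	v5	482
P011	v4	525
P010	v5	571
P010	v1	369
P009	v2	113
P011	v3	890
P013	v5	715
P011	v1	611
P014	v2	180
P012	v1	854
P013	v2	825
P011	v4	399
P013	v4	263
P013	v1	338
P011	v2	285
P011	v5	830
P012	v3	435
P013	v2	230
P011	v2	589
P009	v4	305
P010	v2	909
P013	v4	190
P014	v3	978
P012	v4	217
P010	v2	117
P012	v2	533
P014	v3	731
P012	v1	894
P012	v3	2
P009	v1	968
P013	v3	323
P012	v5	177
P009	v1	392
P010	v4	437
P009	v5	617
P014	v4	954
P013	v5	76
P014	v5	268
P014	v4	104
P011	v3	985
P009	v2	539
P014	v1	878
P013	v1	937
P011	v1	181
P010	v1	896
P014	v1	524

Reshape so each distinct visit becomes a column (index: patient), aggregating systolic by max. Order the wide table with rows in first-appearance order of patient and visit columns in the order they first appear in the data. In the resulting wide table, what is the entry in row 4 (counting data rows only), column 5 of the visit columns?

968

With rows in first-appearance order of patient, row 4 is patient=P009. visit columns in first-appearance order: v5, v3, v2, v4, v1; column 5 is v1.
Long rows with patient=P009, visit=v1: max(968, 392) = 968.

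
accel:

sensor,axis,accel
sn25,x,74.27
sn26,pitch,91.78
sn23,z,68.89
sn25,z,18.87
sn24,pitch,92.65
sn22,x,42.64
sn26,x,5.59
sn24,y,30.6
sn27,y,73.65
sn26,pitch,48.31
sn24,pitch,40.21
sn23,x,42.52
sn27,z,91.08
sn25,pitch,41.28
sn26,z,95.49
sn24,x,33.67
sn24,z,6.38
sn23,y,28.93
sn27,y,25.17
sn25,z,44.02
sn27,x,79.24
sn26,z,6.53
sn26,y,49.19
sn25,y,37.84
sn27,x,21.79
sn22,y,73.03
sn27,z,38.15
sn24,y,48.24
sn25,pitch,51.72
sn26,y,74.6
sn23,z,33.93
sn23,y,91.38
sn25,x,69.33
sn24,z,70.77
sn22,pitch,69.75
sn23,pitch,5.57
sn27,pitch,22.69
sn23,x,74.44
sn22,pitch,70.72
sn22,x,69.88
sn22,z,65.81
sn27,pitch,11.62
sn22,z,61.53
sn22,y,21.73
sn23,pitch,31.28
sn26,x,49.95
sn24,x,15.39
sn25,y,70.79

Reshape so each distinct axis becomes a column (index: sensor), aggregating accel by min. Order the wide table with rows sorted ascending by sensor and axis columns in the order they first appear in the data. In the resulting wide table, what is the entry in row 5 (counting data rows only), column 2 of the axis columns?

48.31

With rows sorted ascending by sensor, row 5 is sensor=sn26. axis columns in first-appearance order: x, pitch, z, y; column 2 is pitch.
Long rows with sensor=sn26, axis=pitch: min(91.78, 48.31) = 48.31.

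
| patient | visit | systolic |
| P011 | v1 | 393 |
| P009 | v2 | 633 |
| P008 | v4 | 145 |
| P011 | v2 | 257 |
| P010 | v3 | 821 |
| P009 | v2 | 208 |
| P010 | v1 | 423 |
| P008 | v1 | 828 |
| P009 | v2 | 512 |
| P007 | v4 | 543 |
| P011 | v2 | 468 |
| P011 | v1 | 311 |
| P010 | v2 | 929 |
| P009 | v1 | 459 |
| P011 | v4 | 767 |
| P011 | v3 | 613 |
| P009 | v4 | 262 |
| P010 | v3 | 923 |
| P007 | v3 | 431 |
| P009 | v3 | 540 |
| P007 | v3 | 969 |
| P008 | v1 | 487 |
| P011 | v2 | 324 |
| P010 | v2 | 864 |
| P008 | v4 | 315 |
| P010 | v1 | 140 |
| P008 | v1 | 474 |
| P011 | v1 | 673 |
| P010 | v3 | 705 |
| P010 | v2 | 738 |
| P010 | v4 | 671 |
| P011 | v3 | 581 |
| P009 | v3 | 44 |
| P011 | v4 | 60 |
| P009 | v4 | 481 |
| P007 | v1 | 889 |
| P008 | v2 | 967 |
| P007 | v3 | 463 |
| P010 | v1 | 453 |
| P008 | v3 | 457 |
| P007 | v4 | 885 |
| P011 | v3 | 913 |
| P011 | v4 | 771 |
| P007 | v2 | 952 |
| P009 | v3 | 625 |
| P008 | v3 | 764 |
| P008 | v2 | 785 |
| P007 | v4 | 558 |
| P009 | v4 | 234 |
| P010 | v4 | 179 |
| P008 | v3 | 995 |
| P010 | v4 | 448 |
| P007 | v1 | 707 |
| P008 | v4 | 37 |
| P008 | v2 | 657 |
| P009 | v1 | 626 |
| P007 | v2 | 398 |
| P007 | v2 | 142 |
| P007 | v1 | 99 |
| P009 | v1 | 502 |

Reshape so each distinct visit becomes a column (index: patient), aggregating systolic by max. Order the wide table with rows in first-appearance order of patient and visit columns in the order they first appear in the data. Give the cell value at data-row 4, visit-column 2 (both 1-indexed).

With rows in first-appearance order of patient, row 4 is patient=P010. visit columns in first-appearance order: v1, v2, v4, v3; column 2 is v2.
Long rows with patient=P010, visit=v2: max(929, 864, 738) = 929.

929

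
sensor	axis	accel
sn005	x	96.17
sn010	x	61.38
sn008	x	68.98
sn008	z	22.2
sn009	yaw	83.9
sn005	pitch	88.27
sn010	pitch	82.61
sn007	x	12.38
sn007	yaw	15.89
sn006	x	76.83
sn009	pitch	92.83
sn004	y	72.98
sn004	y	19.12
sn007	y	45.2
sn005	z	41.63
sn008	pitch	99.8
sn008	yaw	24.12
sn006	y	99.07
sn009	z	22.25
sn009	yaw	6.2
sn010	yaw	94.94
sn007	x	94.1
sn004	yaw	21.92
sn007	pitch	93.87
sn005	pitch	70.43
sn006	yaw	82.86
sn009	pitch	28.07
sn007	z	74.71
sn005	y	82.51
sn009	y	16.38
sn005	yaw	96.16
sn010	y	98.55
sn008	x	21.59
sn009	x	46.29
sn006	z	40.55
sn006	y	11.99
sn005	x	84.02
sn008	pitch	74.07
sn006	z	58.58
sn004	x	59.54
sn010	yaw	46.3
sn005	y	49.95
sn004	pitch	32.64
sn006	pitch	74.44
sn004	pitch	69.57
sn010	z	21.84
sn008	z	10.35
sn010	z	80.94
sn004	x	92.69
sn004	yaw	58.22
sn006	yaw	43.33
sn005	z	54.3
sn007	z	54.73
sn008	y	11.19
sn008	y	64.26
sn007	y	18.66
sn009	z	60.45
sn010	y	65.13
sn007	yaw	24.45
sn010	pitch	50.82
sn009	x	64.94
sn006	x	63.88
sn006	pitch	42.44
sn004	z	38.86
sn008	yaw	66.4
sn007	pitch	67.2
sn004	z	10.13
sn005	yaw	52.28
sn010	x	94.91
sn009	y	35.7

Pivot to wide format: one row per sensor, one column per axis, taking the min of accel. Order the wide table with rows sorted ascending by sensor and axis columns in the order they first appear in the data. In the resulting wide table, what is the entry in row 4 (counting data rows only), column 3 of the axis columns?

15.89

With rows sorted ascending by sensor, row 4 is sensor=sn007. axis columns in first-appearance order: x, z, yaw, pitch, y; column 3 is yaw.
Long rows with sensor=sn007, axis=yaw: min(15.89, 24.45) = 15.89.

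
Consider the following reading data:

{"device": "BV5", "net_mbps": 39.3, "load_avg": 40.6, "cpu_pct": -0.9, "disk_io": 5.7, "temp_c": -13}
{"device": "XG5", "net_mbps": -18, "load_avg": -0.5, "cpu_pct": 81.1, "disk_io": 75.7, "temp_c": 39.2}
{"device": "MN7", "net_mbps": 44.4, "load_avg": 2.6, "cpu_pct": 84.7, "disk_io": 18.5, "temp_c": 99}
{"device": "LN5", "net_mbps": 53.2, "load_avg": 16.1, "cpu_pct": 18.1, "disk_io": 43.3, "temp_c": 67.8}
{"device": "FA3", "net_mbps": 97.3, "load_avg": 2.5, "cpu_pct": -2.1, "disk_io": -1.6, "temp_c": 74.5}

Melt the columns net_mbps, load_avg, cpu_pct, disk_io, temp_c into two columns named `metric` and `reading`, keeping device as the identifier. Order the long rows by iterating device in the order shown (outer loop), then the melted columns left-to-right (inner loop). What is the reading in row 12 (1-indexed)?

25 rows total (5 × 5). Row 12: index ⌊(12-1)/5⌋ = 2 into device → MN7; (12-1) mod 5 = 1 into the melted columns → load_avg.
So row 12 is (MN7, load_avg, 2.6); reading = 2.6.

2.6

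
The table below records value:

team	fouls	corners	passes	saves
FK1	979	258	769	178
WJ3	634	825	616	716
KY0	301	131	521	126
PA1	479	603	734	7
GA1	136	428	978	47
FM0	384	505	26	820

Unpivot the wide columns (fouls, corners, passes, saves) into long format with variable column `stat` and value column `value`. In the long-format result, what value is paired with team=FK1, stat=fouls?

979

Unpivoting turns each (team, wide-column) pair into one long row.
The wide cell at row FK1, column fouls holds 979, so the long row (FK1, fouls) has value=979.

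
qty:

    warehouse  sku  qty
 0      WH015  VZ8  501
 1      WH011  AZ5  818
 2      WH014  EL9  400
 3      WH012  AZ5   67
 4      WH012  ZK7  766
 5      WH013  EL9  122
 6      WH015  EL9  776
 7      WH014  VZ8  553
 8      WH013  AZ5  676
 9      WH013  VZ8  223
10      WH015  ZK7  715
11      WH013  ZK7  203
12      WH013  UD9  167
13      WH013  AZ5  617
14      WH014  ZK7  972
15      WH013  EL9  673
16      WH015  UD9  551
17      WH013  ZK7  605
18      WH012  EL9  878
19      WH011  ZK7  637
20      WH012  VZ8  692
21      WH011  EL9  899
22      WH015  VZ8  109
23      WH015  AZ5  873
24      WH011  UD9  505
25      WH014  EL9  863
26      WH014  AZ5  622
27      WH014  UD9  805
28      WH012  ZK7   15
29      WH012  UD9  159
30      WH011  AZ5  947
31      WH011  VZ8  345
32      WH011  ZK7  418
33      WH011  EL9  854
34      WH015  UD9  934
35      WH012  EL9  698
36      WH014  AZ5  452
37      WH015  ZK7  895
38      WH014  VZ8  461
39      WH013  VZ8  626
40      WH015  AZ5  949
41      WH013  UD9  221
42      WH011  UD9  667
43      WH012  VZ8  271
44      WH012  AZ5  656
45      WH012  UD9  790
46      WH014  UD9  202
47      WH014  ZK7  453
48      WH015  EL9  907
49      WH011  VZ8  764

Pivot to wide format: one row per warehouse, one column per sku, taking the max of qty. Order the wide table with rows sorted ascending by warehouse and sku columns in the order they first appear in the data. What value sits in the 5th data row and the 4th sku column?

895

With rows sorted ascending by warehouse, row 5 is warehouse=WH015. sku columns in first-appearance order: VZ8, AZ5, EL9, ZK7, UD9; column 4 is ZK7.
Long rows with warehouse=WH015, sku=ZK7: max(715, 895) = 895.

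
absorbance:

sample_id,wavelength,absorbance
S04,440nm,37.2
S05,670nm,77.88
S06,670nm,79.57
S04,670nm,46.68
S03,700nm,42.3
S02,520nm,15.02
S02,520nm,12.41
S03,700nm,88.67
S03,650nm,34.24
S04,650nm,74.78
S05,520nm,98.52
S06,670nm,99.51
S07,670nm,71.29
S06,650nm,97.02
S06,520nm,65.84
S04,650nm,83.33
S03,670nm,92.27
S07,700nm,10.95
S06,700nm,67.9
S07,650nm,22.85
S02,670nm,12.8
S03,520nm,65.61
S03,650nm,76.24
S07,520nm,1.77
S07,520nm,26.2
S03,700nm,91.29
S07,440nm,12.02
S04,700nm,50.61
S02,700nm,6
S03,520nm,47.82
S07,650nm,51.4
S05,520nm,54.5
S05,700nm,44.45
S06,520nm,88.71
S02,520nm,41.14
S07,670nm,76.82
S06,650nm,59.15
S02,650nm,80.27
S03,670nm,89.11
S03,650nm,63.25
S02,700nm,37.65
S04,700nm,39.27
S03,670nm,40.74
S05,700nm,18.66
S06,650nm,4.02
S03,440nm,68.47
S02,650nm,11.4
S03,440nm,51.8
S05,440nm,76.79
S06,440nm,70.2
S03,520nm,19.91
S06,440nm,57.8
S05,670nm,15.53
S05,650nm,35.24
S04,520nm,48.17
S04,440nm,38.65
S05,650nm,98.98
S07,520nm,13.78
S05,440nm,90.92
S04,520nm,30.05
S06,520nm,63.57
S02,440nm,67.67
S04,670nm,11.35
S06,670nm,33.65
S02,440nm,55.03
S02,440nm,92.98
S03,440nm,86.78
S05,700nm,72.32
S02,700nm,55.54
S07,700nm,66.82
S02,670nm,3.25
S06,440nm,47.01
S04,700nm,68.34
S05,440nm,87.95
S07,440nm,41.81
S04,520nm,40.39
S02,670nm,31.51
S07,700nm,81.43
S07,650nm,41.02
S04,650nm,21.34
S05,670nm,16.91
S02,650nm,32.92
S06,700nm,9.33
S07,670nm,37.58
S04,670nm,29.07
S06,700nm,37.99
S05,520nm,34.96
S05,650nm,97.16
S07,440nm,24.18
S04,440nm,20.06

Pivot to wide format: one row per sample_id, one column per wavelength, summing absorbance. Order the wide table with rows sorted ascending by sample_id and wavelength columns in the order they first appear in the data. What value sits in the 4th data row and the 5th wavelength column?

231.38

With rows sorted ascending by sample_id, row 4 is sample_id=S05. wavelength columns in first-appearance order: 440nm, 670nm, 700nm, 520nm, 650nm; column 5 is 650nm.
Long rows with sample_id=S05, wavelength=650nm: 35.24 + 98.98 + 97.16 = 231.38.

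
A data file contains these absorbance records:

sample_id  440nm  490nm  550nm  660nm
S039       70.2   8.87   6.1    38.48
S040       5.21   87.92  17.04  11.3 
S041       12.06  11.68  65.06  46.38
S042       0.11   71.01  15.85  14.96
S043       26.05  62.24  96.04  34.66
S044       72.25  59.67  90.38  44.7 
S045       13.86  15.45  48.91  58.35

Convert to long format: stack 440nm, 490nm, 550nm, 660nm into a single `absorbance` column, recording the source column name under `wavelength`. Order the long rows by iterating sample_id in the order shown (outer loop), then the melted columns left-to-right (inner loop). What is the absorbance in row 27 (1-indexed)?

28 rows total (7 × 4). Row 27: index ⌊(27-1)/4⌋ = 6 into sample_id → S045; (27-1) mod 4 = 2 into the melted columns → 550nm.
So row 27 is (S045, 550nm, 48.91); absorbance = 48.91.

48.91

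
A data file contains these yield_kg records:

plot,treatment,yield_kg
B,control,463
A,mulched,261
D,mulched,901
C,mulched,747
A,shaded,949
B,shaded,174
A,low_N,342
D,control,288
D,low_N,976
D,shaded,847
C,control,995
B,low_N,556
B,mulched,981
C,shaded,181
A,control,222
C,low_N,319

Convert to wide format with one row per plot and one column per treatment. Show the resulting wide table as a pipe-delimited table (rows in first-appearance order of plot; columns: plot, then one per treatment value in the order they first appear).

Columns: plot plus the 4 distinct treatment values (control, mulched, shaded, low_N).
For example, row B column control takes yield_kg=463 from the long row (B, control).

| plot | control | mulched | shaded | low_N |
| B | 463 | 981 | 174 | 556 |
| A | 222 | 261 | 949 | 342 |
| D | 288 | 901 | 847 | 976 |
| C | 995 | 747 | 181 | 319 |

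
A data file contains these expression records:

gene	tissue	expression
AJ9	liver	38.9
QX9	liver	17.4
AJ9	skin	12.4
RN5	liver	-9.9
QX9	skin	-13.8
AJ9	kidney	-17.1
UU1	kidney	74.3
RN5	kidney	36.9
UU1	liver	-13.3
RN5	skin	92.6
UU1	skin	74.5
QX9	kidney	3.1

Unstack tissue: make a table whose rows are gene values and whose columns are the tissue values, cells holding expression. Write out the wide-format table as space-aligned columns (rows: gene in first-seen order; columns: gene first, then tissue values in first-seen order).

gene  liver  skin   kidney
AJ9   38.9   12.4   -17.1 
QX9   17.4   -13.8  3.1   
RN5   -9.9   92.6   36.9  
UU1   -13.3  74.5   74.3  

Columns: gene plus the 3 distinct tissue values (liver, skin, kidney).
For example, row AJ9 column liver takes expression=38.9 from the long row (AJ9, liver).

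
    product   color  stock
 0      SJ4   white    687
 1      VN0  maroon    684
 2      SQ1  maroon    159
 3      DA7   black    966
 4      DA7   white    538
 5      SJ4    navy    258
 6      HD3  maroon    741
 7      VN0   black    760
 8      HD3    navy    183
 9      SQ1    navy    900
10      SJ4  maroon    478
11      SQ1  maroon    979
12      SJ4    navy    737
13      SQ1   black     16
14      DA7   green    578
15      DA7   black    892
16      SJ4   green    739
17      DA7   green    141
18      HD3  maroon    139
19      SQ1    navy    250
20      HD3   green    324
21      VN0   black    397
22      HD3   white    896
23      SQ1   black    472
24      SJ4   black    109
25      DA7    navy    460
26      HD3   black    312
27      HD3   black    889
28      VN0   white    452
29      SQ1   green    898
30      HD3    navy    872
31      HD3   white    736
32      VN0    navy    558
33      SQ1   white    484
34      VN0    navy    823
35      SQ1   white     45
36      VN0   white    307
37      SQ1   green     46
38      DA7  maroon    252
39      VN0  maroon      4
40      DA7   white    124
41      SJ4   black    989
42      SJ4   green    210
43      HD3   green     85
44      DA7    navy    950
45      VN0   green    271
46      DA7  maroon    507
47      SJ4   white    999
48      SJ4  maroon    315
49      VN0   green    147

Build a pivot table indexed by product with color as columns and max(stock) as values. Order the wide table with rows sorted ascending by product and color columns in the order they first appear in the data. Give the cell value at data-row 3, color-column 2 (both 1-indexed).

With rows sorted ascending by product, row 3 is product=SJ4. color columns in first-appearance order: white, maroon, black, navy, green; column 2 is maroon.
Long rows with product=SJ4, color=maroon: max(478, 315) = 478.

478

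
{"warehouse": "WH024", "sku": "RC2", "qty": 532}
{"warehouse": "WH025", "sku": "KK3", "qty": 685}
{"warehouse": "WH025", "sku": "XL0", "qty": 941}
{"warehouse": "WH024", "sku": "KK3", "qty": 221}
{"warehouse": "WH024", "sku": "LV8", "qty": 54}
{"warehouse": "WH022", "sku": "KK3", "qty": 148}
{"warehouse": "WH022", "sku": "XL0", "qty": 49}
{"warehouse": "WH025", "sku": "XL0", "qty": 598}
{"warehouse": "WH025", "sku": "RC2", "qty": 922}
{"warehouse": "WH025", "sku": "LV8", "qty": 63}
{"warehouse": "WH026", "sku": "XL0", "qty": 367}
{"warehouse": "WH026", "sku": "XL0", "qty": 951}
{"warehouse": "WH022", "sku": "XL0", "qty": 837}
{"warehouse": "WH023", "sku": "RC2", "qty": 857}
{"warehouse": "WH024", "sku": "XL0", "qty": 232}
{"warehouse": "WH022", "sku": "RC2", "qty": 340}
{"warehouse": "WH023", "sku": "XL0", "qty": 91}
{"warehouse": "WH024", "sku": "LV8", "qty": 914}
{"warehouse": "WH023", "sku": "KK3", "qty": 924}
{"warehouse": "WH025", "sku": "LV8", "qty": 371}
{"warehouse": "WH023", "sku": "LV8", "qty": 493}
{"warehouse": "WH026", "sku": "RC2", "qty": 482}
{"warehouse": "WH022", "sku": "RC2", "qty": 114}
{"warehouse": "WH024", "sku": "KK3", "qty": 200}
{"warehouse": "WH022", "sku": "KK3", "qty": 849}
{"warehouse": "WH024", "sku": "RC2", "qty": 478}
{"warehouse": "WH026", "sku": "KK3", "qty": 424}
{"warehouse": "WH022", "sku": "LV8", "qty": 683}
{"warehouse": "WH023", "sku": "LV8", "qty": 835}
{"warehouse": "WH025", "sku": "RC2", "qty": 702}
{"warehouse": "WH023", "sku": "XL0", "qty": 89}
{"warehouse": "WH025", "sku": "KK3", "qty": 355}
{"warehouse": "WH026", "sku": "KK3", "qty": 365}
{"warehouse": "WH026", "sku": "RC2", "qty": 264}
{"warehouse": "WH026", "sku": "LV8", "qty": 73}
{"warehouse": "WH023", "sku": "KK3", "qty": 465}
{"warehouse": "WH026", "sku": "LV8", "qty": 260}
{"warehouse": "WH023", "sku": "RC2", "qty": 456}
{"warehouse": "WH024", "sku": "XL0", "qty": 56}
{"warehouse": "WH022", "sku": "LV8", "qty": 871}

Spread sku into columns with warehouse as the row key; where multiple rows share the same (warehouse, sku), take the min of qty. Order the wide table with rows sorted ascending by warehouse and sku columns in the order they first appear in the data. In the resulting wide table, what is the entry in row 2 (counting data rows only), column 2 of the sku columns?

465

With rows sorted ascending by warehouse, row 2 is warehouse=WH023. sku columns in first-appearance order: RC2, KK3, XL0, LV8; column 2 is KK3.
Long rows with warehouse=WH023, sku=KK3: min(924, 465) = 465.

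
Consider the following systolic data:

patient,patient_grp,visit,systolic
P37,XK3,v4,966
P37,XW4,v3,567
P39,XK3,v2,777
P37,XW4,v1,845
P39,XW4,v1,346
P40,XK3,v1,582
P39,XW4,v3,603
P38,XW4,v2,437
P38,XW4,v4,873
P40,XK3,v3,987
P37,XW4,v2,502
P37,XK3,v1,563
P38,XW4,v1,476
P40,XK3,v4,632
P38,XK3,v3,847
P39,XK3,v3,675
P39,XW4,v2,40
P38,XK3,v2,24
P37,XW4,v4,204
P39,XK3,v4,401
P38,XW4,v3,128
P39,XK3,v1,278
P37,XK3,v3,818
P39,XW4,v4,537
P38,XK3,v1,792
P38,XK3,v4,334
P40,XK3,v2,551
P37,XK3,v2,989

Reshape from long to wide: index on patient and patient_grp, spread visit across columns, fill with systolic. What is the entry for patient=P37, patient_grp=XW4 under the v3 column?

Wide layout: rows indexed by patient and patient_grp, columns are the 4 distinct visit values (v4, v3, v2, v1).
Cell (patient=P37, patient_grp=XW4, visit=v3) draws from the long row where patient=P37, patient_grp=XW4 and visit=v3, which has systolic=567.

567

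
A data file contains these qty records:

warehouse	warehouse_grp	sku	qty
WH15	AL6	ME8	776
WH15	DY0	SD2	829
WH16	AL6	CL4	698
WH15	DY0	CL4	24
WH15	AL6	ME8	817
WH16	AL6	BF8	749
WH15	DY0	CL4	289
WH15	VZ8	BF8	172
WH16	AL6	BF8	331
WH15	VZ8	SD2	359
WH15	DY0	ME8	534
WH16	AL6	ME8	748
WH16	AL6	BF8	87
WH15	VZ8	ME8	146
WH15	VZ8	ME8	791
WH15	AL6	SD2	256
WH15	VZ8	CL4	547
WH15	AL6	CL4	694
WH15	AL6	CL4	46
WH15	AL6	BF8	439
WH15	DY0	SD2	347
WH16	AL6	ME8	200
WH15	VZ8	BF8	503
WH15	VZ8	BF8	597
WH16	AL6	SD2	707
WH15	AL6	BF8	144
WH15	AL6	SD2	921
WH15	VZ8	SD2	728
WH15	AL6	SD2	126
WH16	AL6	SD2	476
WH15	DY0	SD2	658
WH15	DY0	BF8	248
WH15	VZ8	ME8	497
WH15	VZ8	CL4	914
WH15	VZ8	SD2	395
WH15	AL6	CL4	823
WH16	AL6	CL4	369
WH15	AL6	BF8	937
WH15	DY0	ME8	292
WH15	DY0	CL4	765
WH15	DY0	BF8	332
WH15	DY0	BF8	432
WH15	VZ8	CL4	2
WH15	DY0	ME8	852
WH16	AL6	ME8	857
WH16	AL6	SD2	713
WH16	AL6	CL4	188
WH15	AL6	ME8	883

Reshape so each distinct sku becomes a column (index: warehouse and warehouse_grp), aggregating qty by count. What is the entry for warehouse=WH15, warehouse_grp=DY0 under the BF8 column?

3

Rows with warehouse=WH15, warehouse_grp=DY0 and sku=BF8: qty values are 248, 332, 432.
3 rows match — count = 3.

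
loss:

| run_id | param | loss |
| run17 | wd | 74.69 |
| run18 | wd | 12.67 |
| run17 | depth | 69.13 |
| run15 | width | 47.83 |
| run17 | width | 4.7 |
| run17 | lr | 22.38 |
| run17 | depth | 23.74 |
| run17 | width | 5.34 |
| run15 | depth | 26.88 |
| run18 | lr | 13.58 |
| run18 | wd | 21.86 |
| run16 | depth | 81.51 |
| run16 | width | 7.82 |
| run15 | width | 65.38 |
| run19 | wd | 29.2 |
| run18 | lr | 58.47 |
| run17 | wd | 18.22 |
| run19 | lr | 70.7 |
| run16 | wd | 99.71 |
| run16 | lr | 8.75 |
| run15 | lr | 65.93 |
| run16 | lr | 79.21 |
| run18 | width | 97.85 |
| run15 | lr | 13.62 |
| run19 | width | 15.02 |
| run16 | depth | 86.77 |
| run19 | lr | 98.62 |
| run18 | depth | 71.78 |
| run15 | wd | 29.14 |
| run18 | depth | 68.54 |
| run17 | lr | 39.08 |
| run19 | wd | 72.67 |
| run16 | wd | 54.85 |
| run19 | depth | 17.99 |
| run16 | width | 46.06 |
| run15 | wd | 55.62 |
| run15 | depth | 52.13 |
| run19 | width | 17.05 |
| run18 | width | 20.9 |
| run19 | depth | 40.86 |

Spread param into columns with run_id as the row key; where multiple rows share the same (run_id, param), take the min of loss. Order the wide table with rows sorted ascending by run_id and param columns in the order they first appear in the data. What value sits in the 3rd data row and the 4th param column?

With rows sorted ascending by run_id, row 3 is run_id=run17. param columns in first-appearance order: wd, depth, width, lr; column 4 is lr.
Long rows with run_id=run17, param=lr: min(22.38, 39.08) = 22.38.

22.38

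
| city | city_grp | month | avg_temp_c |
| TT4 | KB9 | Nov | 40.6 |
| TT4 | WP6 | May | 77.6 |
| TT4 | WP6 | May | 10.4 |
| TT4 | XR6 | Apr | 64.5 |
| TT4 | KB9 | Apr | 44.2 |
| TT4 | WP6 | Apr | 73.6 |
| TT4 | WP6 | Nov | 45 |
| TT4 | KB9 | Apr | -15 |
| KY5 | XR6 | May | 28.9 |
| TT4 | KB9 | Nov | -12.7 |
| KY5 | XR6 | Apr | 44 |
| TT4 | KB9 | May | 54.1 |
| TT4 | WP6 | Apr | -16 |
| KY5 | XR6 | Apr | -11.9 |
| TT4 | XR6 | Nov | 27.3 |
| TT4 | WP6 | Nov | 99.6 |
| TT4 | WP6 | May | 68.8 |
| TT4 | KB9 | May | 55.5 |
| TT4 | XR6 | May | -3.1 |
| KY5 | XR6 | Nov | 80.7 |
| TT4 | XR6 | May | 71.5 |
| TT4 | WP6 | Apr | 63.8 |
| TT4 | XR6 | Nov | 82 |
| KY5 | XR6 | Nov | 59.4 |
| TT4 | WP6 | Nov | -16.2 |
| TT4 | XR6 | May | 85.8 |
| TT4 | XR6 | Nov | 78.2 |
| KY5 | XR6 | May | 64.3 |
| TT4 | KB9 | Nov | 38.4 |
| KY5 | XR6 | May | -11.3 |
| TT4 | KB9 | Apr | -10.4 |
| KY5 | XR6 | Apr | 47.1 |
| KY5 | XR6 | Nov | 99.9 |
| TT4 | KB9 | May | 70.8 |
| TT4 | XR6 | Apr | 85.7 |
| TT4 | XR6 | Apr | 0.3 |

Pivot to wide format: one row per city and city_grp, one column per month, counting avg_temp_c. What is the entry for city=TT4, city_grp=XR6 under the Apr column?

Rows with city=TT4, city_grp=XR6 and month=Apr: avg_temp_c values are 64.5, 85.7, 0.3.
3 rows match — count = 3.

3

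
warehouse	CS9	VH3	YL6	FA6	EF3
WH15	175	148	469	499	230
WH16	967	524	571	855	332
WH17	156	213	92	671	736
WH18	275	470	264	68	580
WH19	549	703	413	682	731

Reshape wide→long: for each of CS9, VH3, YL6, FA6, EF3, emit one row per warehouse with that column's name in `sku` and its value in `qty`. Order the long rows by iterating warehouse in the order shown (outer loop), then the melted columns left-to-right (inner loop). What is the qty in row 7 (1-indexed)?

25 rows total (5 × 5). Row 7: index ⌊(7-1)/5⌋ = 1 into warehouse → WH16; (7-1) mod 5 = 1 into the melted columns → VH3.
So row 7 is (WH16, VH3, 524); qty = 524.

524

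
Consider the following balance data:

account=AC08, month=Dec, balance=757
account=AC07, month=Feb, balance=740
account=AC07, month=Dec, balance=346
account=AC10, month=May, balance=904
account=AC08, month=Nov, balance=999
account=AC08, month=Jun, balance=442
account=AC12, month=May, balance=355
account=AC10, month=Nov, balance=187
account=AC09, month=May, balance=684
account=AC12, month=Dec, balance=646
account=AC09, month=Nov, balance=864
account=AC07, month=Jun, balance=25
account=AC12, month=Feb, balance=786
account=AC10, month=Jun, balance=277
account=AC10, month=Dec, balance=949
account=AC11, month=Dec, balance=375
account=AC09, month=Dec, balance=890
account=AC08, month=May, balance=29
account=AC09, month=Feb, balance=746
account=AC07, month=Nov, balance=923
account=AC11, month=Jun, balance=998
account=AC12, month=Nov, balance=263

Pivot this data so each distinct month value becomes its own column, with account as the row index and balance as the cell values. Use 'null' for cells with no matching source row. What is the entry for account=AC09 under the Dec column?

890

The long row with account=AC09, month=Dec has balance=890.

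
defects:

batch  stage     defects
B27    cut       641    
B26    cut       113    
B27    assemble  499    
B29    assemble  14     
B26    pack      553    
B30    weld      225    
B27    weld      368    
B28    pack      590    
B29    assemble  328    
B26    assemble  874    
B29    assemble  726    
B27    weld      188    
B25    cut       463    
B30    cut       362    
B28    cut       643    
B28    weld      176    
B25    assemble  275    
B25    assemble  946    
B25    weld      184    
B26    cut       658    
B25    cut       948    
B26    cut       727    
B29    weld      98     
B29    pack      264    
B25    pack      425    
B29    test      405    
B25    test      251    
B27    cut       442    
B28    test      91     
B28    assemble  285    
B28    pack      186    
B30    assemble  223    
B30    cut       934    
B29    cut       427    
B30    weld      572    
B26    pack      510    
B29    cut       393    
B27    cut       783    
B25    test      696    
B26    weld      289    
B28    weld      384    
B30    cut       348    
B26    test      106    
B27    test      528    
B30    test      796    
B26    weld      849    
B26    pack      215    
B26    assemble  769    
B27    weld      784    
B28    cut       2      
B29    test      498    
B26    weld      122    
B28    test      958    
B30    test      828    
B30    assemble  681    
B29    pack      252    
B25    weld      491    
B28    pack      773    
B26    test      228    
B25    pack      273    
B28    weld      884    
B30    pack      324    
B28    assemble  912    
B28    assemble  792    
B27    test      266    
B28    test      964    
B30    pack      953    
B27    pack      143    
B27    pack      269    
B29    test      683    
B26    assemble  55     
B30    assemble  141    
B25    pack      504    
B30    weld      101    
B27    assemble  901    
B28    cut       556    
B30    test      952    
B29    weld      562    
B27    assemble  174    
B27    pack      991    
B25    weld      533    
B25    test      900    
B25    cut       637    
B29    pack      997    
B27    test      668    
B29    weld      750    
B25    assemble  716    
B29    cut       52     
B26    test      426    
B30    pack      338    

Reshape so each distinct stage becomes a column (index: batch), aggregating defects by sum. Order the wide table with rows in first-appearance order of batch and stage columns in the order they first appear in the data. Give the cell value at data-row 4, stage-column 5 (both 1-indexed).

2576

With rows in first-appearance order of batch, row 4 is batch=B30. stage columns in first-appearance order: cut, assemble, pack, weld, test; column 5 is test.
Long rows with batch=B30, stage=test: 796 + 828 + 952 = 2576.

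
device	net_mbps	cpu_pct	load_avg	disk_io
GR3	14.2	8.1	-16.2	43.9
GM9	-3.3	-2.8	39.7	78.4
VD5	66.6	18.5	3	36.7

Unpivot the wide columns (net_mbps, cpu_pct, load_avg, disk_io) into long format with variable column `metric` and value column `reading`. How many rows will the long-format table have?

3 device values × 4 melted columns = 12 rows.

12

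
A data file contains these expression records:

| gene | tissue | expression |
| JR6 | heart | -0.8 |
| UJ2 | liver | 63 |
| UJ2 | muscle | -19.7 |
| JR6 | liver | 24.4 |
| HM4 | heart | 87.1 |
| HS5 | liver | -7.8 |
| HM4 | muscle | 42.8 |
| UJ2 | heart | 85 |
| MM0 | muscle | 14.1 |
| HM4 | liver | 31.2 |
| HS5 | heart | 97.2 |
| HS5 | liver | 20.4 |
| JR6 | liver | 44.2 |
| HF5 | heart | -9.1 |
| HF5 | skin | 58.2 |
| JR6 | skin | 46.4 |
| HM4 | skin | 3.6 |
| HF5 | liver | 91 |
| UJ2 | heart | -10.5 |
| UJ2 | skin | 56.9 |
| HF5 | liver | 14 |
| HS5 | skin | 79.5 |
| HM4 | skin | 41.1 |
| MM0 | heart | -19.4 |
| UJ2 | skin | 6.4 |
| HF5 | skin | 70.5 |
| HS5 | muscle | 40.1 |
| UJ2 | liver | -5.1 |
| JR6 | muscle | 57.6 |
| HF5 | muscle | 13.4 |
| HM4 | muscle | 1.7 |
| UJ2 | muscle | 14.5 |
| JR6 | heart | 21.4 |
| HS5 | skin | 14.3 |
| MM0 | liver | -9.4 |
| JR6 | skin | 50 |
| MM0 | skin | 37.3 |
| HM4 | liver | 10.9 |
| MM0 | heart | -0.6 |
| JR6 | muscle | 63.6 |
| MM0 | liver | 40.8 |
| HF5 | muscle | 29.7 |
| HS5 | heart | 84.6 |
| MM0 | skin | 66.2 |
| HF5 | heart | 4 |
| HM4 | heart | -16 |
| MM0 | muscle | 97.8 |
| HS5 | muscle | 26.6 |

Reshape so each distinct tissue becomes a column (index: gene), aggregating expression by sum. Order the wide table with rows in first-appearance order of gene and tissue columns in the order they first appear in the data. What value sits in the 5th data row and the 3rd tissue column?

111.9

With rows in first-appearance order of gene, row 5 is gene=MM0. tissue columns in first-appearance order: heart, liver, muscle, skin; column 3 is muscle.
Long rows with gene=MM0, tissue=muscle: 14.1 + 97.8 = 111.9.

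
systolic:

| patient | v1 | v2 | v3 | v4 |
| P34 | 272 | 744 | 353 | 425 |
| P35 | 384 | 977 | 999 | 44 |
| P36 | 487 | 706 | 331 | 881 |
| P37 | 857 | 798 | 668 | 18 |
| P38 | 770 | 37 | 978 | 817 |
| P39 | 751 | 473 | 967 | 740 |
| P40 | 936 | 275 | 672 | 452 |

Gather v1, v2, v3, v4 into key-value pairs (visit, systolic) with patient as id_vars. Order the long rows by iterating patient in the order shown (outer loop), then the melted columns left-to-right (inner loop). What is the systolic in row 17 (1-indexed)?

28 rows total (7 × 4). Row 17: index ⌊(17-1)/4⌋ = 4 into patient → P38; (17-1) mod 4 = 0 into the melted columns → v1.
So row 17 is (P38, v1, 770); systolic = 770.

770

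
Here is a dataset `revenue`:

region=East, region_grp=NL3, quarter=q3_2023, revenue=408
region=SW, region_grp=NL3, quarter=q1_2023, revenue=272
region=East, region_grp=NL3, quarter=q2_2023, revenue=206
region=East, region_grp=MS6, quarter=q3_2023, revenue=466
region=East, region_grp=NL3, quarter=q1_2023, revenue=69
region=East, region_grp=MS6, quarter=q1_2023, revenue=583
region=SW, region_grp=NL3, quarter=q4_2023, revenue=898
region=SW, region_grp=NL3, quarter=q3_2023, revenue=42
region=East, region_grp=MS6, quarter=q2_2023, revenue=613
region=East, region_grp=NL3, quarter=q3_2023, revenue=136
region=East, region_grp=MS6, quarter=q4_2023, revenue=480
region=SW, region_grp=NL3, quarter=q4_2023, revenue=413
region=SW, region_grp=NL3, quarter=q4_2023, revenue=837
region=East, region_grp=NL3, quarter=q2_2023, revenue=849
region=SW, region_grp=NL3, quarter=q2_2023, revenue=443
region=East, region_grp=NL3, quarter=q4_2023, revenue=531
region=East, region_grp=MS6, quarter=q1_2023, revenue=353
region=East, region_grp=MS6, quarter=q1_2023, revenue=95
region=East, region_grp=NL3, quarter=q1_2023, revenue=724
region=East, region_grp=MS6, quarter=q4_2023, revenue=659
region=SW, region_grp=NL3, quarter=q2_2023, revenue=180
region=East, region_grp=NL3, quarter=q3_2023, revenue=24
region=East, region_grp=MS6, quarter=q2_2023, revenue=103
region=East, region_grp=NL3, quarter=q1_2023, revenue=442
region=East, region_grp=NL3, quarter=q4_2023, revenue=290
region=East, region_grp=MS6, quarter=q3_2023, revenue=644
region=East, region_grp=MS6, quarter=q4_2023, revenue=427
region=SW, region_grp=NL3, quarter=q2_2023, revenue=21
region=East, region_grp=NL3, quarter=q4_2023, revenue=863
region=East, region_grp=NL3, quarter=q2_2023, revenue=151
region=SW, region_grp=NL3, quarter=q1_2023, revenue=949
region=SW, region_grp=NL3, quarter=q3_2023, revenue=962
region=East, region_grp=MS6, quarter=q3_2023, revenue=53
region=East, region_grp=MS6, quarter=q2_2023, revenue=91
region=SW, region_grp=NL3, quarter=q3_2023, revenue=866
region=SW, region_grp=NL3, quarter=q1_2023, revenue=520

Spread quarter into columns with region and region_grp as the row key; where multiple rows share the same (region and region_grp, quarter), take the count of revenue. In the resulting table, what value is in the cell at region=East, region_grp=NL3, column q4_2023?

3

Rows with region=East, region_grp=NL3 and quarter=q4_2023: revenue values are 531, 290, 863.
3 rows match — count = 3.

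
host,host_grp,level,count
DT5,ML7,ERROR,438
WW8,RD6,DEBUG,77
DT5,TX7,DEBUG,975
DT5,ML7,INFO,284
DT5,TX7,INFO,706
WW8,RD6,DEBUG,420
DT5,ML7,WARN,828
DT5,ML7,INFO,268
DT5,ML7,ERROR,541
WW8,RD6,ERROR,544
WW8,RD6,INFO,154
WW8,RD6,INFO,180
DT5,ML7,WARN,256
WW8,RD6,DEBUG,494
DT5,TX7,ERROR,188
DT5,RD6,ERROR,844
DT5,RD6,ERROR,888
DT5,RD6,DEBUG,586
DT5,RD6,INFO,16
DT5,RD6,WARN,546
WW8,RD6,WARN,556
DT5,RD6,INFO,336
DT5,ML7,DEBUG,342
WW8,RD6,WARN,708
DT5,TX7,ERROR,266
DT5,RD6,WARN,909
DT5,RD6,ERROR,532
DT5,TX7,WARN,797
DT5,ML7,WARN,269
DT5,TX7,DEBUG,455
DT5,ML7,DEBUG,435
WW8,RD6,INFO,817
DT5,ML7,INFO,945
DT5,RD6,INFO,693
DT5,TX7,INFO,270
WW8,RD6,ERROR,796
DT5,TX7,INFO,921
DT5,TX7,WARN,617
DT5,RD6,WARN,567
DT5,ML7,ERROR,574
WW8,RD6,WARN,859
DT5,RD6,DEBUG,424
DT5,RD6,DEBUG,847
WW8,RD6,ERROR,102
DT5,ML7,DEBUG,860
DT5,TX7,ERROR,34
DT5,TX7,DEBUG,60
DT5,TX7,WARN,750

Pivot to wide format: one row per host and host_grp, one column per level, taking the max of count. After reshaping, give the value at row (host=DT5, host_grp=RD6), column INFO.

693

Rows with host=DT5, host_grp=RD6 and level=INFO: count values are 16, 336, 693.
max(16, 336, 693) = 693.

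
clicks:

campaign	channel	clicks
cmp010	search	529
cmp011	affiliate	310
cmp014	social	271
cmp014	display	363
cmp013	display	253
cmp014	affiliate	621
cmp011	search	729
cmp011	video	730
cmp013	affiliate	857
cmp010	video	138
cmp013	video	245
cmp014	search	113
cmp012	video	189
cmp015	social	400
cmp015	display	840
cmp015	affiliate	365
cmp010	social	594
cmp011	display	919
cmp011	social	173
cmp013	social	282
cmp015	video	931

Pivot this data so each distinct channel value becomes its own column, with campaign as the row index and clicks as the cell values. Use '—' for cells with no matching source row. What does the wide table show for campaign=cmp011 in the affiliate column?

310

The long row with campaign=cmp011, channel=affiliate has clicks=310.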